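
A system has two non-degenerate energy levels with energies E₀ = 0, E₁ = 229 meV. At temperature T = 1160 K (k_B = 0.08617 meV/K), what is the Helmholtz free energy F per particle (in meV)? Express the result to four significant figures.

k_BT = 0.08617 × 1160 K = 99.9572 meV.
Eᵢ/kT = 0, 2.29098.
Z = Σ e^(−Eᵢ/kT) = e^(−0) + e^(−2.29098) = 1.00000 + 0.101167 = 1.10117.
F = −kT ln Z = −99.9572 × ln(1.10117) = −99.9572 × 0.0963733 = -9.633 meV.

-9.633 meV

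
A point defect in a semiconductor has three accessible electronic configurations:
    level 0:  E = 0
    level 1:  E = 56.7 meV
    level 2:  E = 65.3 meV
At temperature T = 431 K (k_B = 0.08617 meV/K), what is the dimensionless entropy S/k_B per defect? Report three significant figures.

k_BT = 0.08617 × 431 K = 37.139 meV.
Eᵢ/kT = 0, 1.5267, 1.7583.
Z = Σ e^(−Eᵢ/kT) = e^(−0) + e^(−1.5267) + e^(−1.7583) = 1.0000 + 0.21725 + 0.17234 = 1.3896.
⟨E⟩ = Σ EᵢPᵢ = 16.963 meV.
S/k_B = ln Z + ⟨E⟩/kT = ln(1.3896) + 16.963/37.139 = 0.32902 + 0.45674 = 0.786.

0.786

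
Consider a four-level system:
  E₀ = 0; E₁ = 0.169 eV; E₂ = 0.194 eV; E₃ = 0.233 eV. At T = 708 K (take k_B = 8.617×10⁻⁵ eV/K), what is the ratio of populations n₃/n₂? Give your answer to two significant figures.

0.53

k_BT = 8.617×10⁻⁵ × 708 K = 0.06101 eV.
n₃/n₂ = exp[−(E₃−E₂)/kT] = exp(−(0.039 eV)/(0.06101 eV)) = exp(-0.6392) = 0.53.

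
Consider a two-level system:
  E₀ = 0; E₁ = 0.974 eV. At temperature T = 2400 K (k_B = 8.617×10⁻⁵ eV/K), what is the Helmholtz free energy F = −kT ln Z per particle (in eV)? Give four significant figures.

k_BT = 8.617×10⁻⁵ × 2400 K = 0.206808 eV.
Eᵢ/kT = 0, 4.70968.
Z = Σ e^(−Eᵢ/kT) = e^(−0) + e^(−4.70968) = 1.00000 + 0.00900766 = 1.00901.
F = −kT ln Z = −0.206808 × ln(1.00901) = −0.206808 × 0.00896965 = -0.001855 eV.

-0.001855 eV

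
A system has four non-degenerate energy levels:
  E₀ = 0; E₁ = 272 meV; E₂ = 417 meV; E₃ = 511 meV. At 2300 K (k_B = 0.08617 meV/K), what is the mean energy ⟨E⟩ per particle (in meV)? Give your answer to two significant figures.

k_BT = 0.08617 × 2300 K = 198.2 meV.
Eᵢ/kT = 0, 1.372, 2.104, 2.578.
Z = Σ e^(−Eᵢ/kT) = e^(−0) + e^(−1.372) + e^(−2.104) + e^(−2.578) = 1.000 + 0.2536 + 0.1220 + 0.07593 = 1.452.
⟨E⟩ = Σ Eᵢ e^(−Eᵢ/kT) / Z = (0·1.000 + 272·0.2536 + 417·0.1220 + 511·0.07593) / 1.452 = 110 meV.

110 meV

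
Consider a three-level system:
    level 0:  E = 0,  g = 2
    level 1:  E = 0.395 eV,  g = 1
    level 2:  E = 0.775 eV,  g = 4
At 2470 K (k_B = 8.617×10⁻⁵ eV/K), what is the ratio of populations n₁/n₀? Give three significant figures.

k_BT = 8.617×10⁻⁵ × 2470 K = 0.21284 eV.
n₁/n₀ = (g₁/g₀) exp[−(E₁−E₀)/kT] = (1/2) × exp(−(0.395 eV)/(0.21284 eV)) = (1/2) × exp(-1.8559) = 0.0782.

0.0782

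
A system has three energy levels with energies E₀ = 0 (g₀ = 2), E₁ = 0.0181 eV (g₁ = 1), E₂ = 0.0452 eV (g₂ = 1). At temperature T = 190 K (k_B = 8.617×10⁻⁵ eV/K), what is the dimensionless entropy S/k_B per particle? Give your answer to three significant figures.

1.10

k_BT = 8.617×10⁻⁵ × 190 K = 0.016372 eV.
Eᵢ/kT = 0, 1.1055, 2.7608.
Z = Σ gᵢe^(−Eᵢ/kT) = 2·e^(−0) + 1·e^(−1.1055) + 1·e^(−2.7608) = 2.0000 + 0.33105 + 0.063241 = 2.3943.
⟨E⟩ = Σ EᵢPᵢ = 0.0036965 eV.
S/k_B = ln Z + ⟨E⟩/kT = ln(2.3943) + 0.0036965/0.016372 = 0.87309 + 0.22578 = 1.10.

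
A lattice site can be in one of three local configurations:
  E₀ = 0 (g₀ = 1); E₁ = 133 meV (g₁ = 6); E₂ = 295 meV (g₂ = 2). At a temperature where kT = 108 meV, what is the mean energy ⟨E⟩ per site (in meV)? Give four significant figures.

Eᵢ/kT = 0, 1.23148, 2.73148.
Z = Σ gᵢe^(−Eᵢ/kT) = 1·e^(−0) + 6·e^(−1.23148) + 2·e^(−2.73148) = 1.00000 + 1.75116 + 0.130246 = 2.88141.
⟨E⟩ = Σ Eᵢ gᵢe^(−Eᵢ/kT) / Z = (0·1.00000 + 133·1.75116 + 295·0.130246) / 2.88141 = 94.16 meV.

94.16 meV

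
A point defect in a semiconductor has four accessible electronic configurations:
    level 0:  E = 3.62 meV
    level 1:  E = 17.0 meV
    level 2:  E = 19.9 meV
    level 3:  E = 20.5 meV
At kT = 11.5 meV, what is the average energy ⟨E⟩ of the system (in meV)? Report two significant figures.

Eᵢ/kT = 0.3148, 1.478, 1.730, 1.783.
Z = Σ e^(−Eᵢ/kT) = e^(−0.3148) + e^(−1.478) + e^(−1.730) + e^(−1.783) = 0.7299 + 0.2281 + 0.1773 + 0.1681 = 1.303.
⟨E⟩ = Σ Eᵢ e^(−Eᵢ/kT) / Z = (3.62·0.7299 + 17.0·0.2281 + 19.9·0.1773 + 20.5·0.1681) / 1.303 = 10 meV.

10 meV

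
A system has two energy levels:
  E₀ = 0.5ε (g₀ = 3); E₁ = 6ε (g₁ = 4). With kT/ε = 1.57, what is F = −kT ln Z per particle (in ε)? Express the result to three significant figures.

Eᵢ/kT = 0.31847, 3.8217.
Z = Σ gᵢe^(−Eᵢ/kT) = 3·e^(−0.31847) + 4·e^(−3.8217) = 2.1818 + 0.087562 = 2.2694.
F = −kT ln Z = −1.57 × ln(2.2694) = −1.57 × 0.81952 = -1.29 ε.

-1.29 ε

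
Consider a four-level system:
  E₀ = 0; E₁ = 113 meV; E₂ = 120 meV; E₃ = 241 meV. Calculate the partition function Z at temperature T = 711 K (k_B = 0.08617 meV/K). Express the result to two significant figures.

k_BT = 0.08617 × 711 K = 61.27 meV.
Eᵢ/kT = 0, 1.844, 1.959, 3.933.
Z = Σ e^(−Eᵢ/kT) = e^(−0) + e^(−1.844) + e^(−1.959) + e^(−3.933) = 1.000 + 0.1582 + 0.1410 + 0.01958 = 1.319.

Z = 1.3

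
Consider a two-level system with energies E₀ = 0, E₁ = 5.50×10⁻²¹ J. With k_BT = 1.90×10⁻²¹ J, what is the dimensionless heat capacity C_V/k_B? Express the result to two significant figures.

0.42

Eᵢ/kT = 0, 2.895.
Z = Σ e^(−Eᵢ/kT) = e^(−0) + e^(−2.895) = 1.000 + 0.05530 = 1.055.
⟨E⟩ = 0.2883, ⟨E²⟩ = 1.586.
C_V/k_B = (⟨E²⟩ − ⟨E⟩²)/(kT)² = (1.586 − 0.08312)/3.610 = 0.42.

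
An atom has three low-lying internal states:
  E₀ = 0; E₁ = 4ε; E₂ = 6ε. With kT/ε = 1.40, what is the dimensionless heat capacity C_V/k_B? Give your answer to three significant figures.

Eᵢ/kT = 0, 2.8571, 4.2857.
Z = Σ e^(−Eᵢ/kT) = e^(−0) + e^(−2.8571) + e^(−4.2857) = 1.0000 + 0.057435 + 0.013764 = 1.0712.
⟨E⟩ = 0.29156 ε, ⟨E²⟩ = 1.3204 ε².
C_V/k_B = (⟨E²⟩ − ⟨E⟩²)/(kT)² = (1.3204 − 0.085007)/1.9600 = 0.630.

0.630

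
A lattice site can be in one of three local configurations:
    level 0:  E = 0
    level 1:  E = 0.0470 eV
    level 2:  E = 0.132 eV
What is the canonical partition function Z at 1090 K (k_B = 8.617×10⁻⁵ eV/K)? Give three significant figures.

Z = 1.85

k_BT = 8.617×10⁻⁵ × 1090 K = 0.093925 eV.
Eᵢ/kT = 0, 0.50040, 1.4054.
Z = Σ e^(−Eᵢ/kT) = e^(−0) + e^(−0.50040) + e^(−1.4054) = 1.0000 + 0.60629 + 0.24527 = 1.8516.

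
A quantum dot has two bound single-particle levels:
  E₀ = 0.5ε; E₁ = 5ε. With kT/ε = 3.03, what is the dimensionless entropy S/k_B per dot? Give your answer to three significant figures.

0.478

Eᵢ/kT = 0.16502, 1.6502.
Z = Σ e^(−Eᵢ/kT) = e^(−0.16502) + e^(−1.6502) = 0.84788 + 0.19201 = 1.0399.
⟨E⟩ = Σ EᵢPᵢ = 1.3309 ε.
S/k_B = ln Z + ⟨E⟩/kT = ln(1.0399) + 1.3309/3.03 = 0.039125 + 0.43924 = 0.478.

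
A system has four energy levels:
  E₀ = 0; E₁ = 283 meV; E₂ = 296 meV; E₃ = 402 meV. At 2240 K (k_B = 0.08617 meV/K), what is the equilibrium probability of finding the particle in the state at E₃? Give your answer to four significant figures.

k_BT = 0.08617 × 2240 K = 193.021 meV.
Eᵢ/kT = 0, 1.46616, 1.53351, 2.08267.
Z = Σ e^(−Eᵢ/kT) = e^(−0) + e^(−1.46616) + e^(−1.53351) + e^(−2.08267) = 1.00000 + 0.230810 + 0.215777 + 0.124597 = 1.57118.
P₃ = e^(−E₃/kT) / Z = 0.124597/1.57118 = 0.07930.

0.07930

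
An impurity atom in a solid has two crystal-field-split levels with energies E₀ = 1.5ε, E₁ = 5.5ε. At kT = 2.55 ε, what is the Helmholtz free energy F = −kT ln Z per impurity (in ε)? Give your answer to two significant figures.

Eᵢ/kT = 0.5882, 2.157.
Z = Σ e^(−Eᵢ/kT) = e^(−0.5882) + e^(−2.157) = 0.5553 + 0.1157 = 0.6710.
F = −kT ln Z = −2.55 × ln(0.6710) = −2.55 × -0.3990 = 1.0 ε.

1.0 ε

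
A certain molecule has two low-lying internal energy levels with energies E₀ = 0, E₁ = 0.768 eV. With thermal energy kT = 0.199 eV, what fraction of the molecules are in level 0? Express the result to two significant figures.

Eᵢ/kT = 0, 3.859.
Z = Σ e^(−Eᵢ/kT) = e^(−0) + e^(−3.859) = 1.000 + 0.02109 = 1.021.
P₀ = e^(−E₀/kT) / Z = 1.000/1.021 = 0.98.

0.98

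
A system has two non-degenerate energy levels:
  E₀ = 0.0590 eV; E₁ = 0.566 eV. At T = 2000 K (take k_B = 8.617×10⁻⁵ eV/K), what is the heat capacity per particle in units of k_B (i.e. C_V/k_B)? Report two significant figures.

0.41

k_BT = 8.617×10⁻⁵ × 2000 K = 0.1723 eV.
Eᵢ/kT = 0.3424, 3.285.
Z = Σ e^(−Eᵢ/kT) = e^(−0.3424) + e^(−3.285) = 0.7101 + 0.03744 = 0.7475.
⟨E⟩ = 0.08440 eV, ⟨E²⟩ = 0.01935 eV².
C_V/k_B = (⟨E²⟩ − ⟨E⟩²)/(kT)² = (0.01935 − 0.007123)/0.02969 = 0.41.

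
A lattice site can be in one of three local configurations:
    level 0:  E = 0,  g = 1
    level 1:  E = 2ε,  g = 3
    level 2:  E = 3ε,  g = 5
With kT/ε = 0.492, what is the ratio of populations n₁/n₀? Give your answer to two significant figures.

0.051

n₁/n₀ = (g₁/g₀) exp[−(E₁−E₀)/kT] = (3/1) × exp(−(2ε)/(0.492ε)) = (3/1) × exp(-4.065) = 0.051.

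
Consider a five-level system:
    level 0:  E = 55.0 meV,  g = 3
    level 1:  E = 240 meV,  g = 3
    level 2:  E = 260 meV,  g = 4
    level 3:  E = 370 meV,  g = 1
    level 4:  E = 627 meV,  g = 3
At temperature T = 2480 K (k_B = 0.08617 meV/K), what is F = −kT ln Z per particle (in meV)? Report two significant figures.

k_BT = 0.08617 × 2480 K = 213.7 meV.
Eᵢ/kT = 0.2574, 1.123, 1.217, 1.731, 2.934.
Z = Σ gᵢe^(−Eᵢ/kT) = 3·e^(−0.2574) + 3·e^(−1.123) + 4·e^(−1.217) + 1·e^(−1.731) + 3·e^(−2.934) = 2.319 + 0.9759 + 1.184 + 0.1771 + 0.1596 = 4.816.
F = −kT ln Z = −213.7 × ln(4.816) = −213.7 × 1.572 = -340 meV.

-340 meV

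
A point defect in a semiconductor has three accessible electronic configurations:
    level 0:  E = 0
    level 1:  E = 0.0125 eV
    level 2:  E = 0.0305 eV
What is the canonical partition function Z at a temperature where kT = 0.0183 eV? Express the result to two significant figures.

Z = 1.7

Eᵢ/kT = 0, 0.6831, 1.667.
Z = Σ e^(−Eᵢ/kT) = e^(−0) + e^(−0.6831) + e^(−1.667) = 1.000 + 0.5050 + 0.1888 = 1.694.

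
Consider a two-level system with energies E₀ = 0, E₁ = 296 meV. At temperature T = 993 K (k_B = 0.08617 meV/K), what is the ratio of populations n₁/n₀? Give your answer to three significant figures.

0.0315

k_BT = 0.08617 × 993 K = 85.567 meV.
n₁/n₀ = exp[−(E₁−E₀)/kT] = exp(−(296 meV)/(85.567 meV)) = exp(-3.4593) = 0.0315.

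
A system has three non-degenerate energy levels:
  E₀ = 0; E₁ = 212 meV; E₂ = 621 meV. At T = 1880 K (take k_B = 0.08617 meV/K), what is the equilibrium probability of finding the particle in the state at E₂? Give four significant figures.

0.01675

k_BT = 0.08617 × 1880 K = 162.000 meV.
Eᵢ/kT = 0, 1.30864, 3.83333.
Z = Σ e^(−Eᵢ/kT) = e^(−0) + e^(−1.30864) + e^(−3.83333) = 1.00000 + 0.270187 + 0.0216374 = 1.29182.
P₂ = e^(−E₂/kT) / Z = 0.0216374/1.29182 = 0.01675.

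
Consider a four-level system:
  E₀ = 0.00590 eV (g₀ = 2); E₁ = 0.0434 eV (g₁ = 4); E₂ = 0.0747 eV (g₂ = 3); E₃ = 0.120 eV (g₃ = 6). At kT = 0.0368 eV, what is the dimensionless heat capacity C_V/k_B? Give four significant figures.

Eᵢ/kT = 0.160326, 1.17935, 2.02989, 3.26087.
Z = Σ gᵢe^(−Eᵢ/kT) = 2·e^(−0.160326) + 4·e^(−1.17935) + 3·e^(−2.02989) + 6·e^(−3.26087) = 1.70373 + 1.22991 + 0.394050 + 0.230130 = 3.55782.
⟨E⟩ = 0.0338638 eV, ⟨E²⟩ = 0.00221726 eV².
C_V/k_B = (⟨E²⟩ − ⟨E⟩²)/(kT)² = (0.00221726 − 0.00114676)/0.00135424 = 0.7905.

0.7905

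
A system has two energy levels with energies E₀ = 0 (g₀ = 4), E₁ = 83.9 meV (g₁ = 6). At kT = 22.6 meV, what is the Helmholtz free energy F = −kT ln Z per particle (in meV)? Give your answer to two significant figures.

Eᵢ/kT = 0, 3.712.
Z = Σ gᵢe^(−Eᵢ/kT) = 4·e^(−0) + 6·e^(−3.712) = 4.000 + 0.1466 = 4.147.
F = −kT ln Z = −22.6 × ln(4.147) = −22.6 × 1.422 = -32 meV.

-32 meV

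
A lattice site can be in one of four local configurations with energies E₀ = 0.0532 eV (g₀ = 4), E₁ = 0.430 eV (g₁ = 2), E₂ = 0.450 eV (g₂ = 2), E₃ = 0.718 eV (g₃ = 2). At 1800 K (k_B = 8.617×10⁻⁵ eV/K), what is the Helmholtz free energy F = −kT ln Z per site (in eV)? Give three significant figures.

-0.175 eV

k_BT = 8.617×10⁻⁵ × 1800 K = 0.15511 eV.
Eᵢ/kT = 0.34298, 2.7722, 2.9012, 4.6290.
Z = Σ gᵢe^(−Eᵢ/kT) = 4·e^(−0.34298) + 2·e^(−2.7722) + 2·e^(−2.9012) + 2·e^(−4.6290) = 2.8386 + 0.12505 + 0.10991 + 0.019529 = 3.0931.
F = −kT ln Z = −0.15511 × ln(3.0931) = −0.15511 × 1.1292 = -0.175 eV.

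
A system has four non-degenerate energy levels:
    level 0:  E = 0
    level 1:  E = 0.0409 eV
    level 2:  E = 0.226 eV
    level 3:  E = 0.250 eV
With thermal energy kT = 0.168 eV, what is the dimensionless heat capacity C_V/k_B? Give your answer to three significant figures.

0.299

Eᵢ/kT = 0, 0.24345, 1.3452, 1.4881.
Z = Σ e^(−Eᵢ/kT) = e^(−0) + e^(−0.24345) + e^(−1.3452) + e^(−1.4881) = 1.0000 + 0.78392 + 0.26049 + 0.22580 = 2.2702.
⟨E⟩ = 0.064921 eV, ⟨E²⟩ = 0.012655 eV².
C_V/k_B = (⟨E²⟩ − ⟨E⟩²)/(kT)² = (0.012655 − 0.0042147)/0.028224 = 0.299.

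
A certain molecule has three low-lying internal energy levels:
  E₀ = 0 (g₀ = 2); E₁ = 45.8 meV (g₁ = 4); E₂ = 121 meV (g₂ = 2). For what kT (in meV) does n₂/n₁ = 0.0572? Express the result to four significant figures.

n₂/n₁ = (g₂/g₁) exp[−(E₂−E₁)/kT] = 0.0572.
⇒ (E₂−E₁)/kT = ln((2/4)/0.0572) = ln(8.74126) = 2.16805.
kT = 75.2 meV / 2.16805 = 34.69 meV.

34.69 meV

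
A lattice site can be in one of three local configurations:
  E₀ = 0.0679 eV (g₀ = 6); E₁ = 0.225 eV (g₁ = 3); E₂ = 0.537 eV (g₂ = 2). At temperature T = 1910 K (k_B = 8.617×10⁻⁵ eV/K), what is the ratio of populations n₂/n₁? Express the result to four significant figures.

0.1001

k_BT = 8.617×10⁻⁵ × 1910 K = 0.164585 eV.
n₂/n₁ = (g₂/g₁) exp[−(E₂−E₁)/kT] = (2/3) × exp(−(0.312 eV)/(0.164585 eV)) = (2/3) × exp(-1.89568) = 0.1001.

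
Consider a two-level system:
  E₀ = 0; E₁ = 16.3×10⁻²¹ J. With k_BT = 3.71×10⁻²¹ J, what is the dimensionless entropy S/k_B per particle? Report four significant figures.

Eᵢ/kT = 0, 4.39353.
Z = Σ e^(−Eᵢ/kT) = e^(−0) + e^(−4.39353) = 1.00000 + 0.0123570 = 1.01236.
⟨E⟩ = Σ EᵢPᵢ = 0.198960 ×10⁻²¹ J.
S/k_B = ln Z + ⟨E⟩/kT = ln(1.01236) + 0.198960/3.71 = 0.0122842 + 0.0536280 = 0.06591.

0.06591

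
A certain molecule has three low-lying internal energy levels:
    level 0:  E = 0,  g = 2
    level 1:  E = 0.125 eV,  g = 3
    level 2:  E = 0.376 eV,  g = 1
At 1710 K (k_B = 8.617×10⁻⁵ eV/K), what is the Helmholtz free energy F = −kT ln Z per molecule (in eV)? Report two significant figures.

k_BT = 8.617×10⁻⁵ × 1710 K = 0.1474 eV.
Eᵢ/kT = 0, 0.8480, 2.551.
Z = Σ gᵢe^(−Eᵢ/kT) = 2·e^(−0) + 3·e^(−0.8480) + 1·e^(−2.551) = 2.000 + 1.285 + 0.07800 = 3.363.
F = −kT ln Z = −0.1474 × ln(3.363) = −0.1474 × 1.213 = -0.18 eV.

-0.18 eV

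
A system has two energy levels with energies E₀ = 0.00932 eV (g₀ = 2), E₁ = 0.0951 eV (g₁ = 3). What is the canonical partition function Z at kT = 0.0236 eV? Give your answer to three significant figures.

Eᵢ/kT = 0.39492, 4.0297.
Z = Σ gᵢe^(−Eᵢ/kT) = 2·e^(−0.39492) + 3·e^(−4.0297) = 1.3475 + 0.053339 = 1.4008.

Z = 1.40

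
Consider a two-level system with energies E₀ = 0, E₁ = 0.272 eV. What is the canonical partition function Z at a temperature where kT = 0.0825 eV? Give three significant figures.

Eᵢ/kT = 0, 3.2970.
Z = Σ e^(−Eᵢ/kT) = e^(−0) + e^(−3.2970) = 1.0000 + 0.036994 = 1.0370.

Z = 1.04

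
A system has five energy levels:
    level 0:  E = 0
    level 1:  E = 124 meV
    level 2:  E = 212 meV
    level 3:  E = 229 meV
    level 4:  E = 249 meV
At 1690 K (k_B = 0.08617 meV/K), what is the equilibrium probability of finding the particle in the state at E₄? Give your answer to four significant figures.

k_BT = 0.08617 × 1690 K = 145.627 meV.
Eᵢ/kT = 0, 0.851490, 1.45577, 1.57251, 1.70985.
Z = Σ e^(−Eᵢ/kT) = e^(−0) + e^(−0.851490) + e^(−1.45577) + e^(−1.57251) + e^(−1.70985) = 1.00000 + 0.426779 + 0.233221 + 0.207524 + 0.180893 = 2.04842.
P₄ = e^(−E₄/kT) / Z = 0.180893/2.04842 = 0.08831.

0.08831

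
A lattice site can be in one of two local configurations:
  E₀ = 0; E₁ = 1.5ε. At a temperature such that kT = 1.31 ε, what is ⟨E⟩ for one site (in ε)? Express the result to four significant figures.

Eᵢ/kT = 0, 1.14504.
Z = Σ e^(−Eᵢ/kT) = e^(−0) + e^(−1.14504) = 1.00000 + 0.318211 = 1.31821.
⟨E⟩ = Σ Eᵢ e^(−Eᵢ/kT) / Z = (0·1.00000 + 1.5·0.318211) / 1.31821 = 0.3621 ε.

0.3621 ε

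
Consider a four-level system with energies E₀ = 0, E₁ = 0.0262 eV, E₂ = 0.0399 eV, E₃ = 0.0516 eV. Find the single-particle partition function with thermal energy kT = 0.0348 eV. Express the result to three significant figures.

Eᵢ/kT = 0, 0.75287, 1.1466, 1.4828.
Z = Σ e^(−Eᵢ/kT) = e^(−0) + e^(−0.75287) + e^(−1.1466) + e^(−1.4828) = 1.0000 + 0.47101 + 0.31772 + 0.22700 = 2.0157.

Z = 2.02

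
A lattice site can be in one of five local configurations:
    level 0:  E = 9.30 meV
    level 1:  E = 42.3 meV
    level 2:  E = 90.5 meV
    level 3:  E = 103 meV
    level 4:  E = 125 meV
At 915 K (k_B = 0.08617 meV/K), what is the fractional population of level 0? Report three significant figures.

0.392

k_BT = 0.08617 × 915 K = 78.846 meV.
Eᵢ/kT = 0.11795, 0.53649, 1.1478, 1.3063, 1.5854.
Z = Σ e^(−Eᵢ/kT) = e^(−0.11795) + e^(−0.53649) + e^(−1.1478) + e^(−1.3063) + e^(−1.5854) = 0.88874 + 0.58480 + 0.31733 + 0.27082 + 0.20487 = 2.2666.
P₀ = e^(−E₀/kT) / Z = 0.88874/2.2666 = 0.392.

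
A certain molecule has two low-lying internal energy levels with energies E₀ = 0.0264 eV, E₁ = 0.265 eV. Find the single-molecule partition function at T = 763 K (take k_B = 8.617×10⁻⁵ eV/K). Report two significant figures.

Z = 0.69

k_BT = 8.617×10⁻⁵ × 763 K = 0.06575 eV.
Eᵢ/kT = 0.4015, 4.030.
Z = Σ e^(−Eᵢ/kT) = e^(−0.4015) + e^(−4.030) = 0.6693 + 0.01777 = 0.6871.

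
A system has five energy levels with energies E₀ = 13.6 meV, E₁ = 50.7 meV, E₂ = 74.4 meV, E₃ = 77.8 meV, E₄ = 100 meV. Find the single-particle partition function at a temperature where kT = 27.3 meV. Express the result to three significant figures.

Eᵢ/kT = 0.49817, 1.8571, 2.7253, 2.8498, 3.6630.
Z = Σ e^(−Eᵢ/kT) = e^(−0.49817) + e^(−1.8571) + e^(−2.7253) + e^(−2.8498) + e^(−3.6630) = 0.60764 + 0.15612 + 0.065527 + 0.057856 + 0.025655 = 0.91280.

Z = 0.913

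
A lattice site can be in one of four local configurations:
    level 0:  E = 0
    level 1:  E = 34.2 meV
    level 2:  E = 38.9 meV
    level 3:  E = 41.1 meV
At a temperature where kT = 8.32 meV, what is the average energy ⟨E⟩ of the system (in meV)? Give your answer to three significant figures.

1.18 meV

Eᵢ/kT = 0, 4.1106, 4.6755, 4.9399.
Z = Σ e^(−Eᵢ/kT) = e^(−0) + e^(−4.1106) + e^(−4.6755) + e^(−4.9399) = 1.0000 + 0.016398 + 0.0093209 + 0.0071553 = 1.0329.
⟨E⟩ = Σ Eᵢ e^(−Eᵢ/kT) / Z = (0·1.0000 + 34.2·0.016398 + 38.9·0.0093209 + 41.1·0.0071553) / 1.0329 = 1.18 meV.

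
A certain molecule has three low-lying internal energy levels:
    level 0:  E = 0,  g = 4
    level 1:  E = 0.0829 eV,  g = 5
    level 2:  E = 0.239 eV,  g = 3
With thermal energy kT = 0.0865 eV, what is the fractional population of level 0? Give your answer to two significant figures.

0.65

Eᵢ/kT = 0, 0.9584, 2.763.
Z = Σ gᵢe^(−Eᵢ/kT) = 4·e^(−0) + 5·e^(−0.9584) + 3·e^(−2.763) = 4.000 + 1.918 + 0.1893 = 6.107.
P₀ = g₀ e^(−E₀/kT) / Z = 4.000/6.107 = 0.65.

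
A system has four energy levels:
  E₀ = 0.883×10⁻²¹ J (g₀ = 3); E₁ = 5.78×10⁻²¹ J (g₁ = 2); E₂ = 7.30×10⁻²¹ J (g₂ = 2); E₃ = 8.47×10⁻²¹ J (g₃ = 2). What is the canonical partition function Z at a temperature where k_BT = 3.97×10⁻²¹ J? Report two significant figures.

Eᵢ/kT = 0.2224, 1.456, 1.839, 2.134.
Z = Σ gᵢe^(−Eᵢ/kT) = 3·e^(−0.2224) + 2·e^(−1.456) + 2·e^(−1.839) + 2·e^(−2.134) = 2.402 + 0.4663 + 0.3180 + 0.2367 = 3.423.

Z = 3.4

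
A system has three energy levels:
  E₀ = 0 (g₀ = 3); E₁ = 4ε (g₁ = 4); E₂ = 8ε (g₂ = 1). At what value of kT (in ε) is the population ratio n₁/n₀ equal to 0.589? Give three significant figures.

n₁/n₀ = (g₁/g₀) exp[−(E₁−E₀)/kT] = 0.589.
⇒ (E₁−E₀)/kT = ln((4/3)/0.589) = ln(2.2637) = 0.81700.
kT = 4ε / 0.81700 = 4.90 ε.

4.90 ε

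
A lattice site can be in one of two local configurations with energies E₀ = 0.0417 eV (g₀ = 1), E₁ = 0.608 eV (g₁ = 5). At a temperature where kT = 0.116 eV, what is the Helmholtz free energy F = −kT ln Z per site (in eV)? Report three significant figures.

0.0374 eV

Eᵢ/kT = 0.35948, 5.2414.
Z = Σ gᵢe^(−Eᵢ/kT) = 1·e^(−0.35948) + 5·e^(−5.2414) = 0.69804 + 0.026464 = 0.72450.
F = −kT ln Z = −0.116 × ln(0.72450) = −0.116 × -0.32227 = 0.0374 eV.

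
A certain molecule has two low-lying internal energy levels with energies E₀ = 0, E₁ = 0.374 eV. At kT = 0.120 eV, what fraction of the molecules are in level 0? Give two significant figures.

Eᵢ/kT = 0, 3.117.
Z = Σ e^(−Eᵢ/kT) = e^(−0) + e^(−3.117) = 1.000 + 0.04429 = 1.044.
P₀ = e^(−E₀/kT) / Z = 1.000/1.044 = 0.96.

0.96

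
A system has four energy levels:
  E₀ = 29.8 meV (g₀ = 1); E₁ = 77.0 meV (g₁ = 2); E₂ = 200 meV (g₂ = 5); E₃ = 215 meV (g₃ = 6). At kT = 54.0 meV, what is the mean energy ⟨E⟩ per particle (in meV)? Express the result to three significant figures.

Eᵢ/kT = 0.55185, 1.4259, 3.7037, 3.9815.
Z = Σ gᵢe^(−Eᵢ/kT) = 1·e^(−0.55185) + 2·e^(−1.4259) + 5·e^(−3.7037) + 6·e^(−3.9815) = 0.57588 + 0.48058 + 0.12316 + 0.11195 = 1.2916.
⟨E⟩ = Σ Eᵢ gᵢe^(−Eᵢ/kT) / Z = (29.8·0.57588 + 77.0·0.48058 + 200·0.12316 + 215·0.11195) / 1.2916 = 79.6 meV.

79.6 meV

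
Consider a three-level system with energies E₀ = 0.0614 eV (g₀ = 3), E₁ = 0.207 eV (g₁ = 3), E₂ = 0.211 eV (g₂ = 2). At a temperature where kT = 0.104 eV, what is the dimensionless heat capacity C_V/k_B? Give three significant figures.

Eᵢ/kT = 0.59038, 1.9904, 2.0288.
Z = Σ gᵢe^(−Eᵢ/kT) = 3·e^(−0.59038) + 3·e^(−1.9904) + 2·e^(−2.0288) = 1.6624 + 0.40992 + 0.26299 = 2.3353.
⟨E⟩ = 0.10380 eV, ⟨E²⟩ = 0.015219 eV².
C_V/k_B = (⟨E²⟩ − ⟨E⟩²)/(kT)² = (0.015219 − 0.010774)/0.010816 = 0.411.

0.411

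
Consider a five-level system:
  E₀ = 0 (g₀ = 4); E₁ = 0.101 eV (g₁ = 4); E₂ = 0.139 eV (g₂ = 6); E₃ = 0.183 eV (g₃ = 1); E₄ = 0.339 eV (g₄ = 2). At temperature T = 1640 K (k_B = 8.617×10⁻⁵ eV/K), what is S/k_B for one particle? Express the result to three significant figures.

2.67

k_BT = 8.617×10⁻⁵ × 1640 K = 0.14132 eV.
Eᵢ/kT = 0, 0.71469, 0.98358, 1.2949, 2.3988.
Z = Σ gᵢe^(−Eᵢ/kT) = 4·e^(−0) + 4·e^(−0.71469) + 6·e^(−0.98358) + 1·e^(−1.2949) + 2·e^(−2.3988) = 4.0000 + 1.9574 + 2.2438 + 0.27393 + 0.18165 = 8.6568.
⟨E⟩ = Σ EᵢPᵢ = 0.071769 eV.
S/k_B = ln Z + ⟨E⟩/kT = ln(8.6568) + 0.071769/0.14132 = 2.1583 + 0.50785 = 2.67.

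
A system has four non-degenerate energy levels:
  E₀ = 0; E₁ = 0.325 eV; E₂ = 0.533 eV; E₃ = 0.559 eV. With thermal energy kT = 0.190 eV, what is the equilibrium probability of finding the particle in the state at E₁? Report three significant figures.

0.140

Eᵢ/kT = 0, 1.7105, 2.8053, 2.9421.
Z = Σ e^(−Eᵢ/kT) = e^(−0) + e^(−1.7105) + e^(−2.8053) + e^(−2.9421) = 1.0000 + 0.18078 + 0.060489 + 0.052755 = 1.2940.
P₁ = e^(−E₁/kT) / Z = 0.18078/1.2940 = 0.140.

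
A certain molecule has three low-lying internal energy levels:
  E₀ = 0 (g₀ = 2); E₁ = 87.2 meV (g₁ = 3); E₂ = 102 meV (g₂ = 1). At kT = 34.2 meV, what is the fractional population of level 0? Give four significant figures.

0.8753

Eᵢ/kT = 0, 2.54971, 2.98246.
Z = Σ gᵢe^(−Eᵢ/kT) = 2·e^(−0) + 3·e^(−2.54971) + 1·e^(−2.98246) = 2.00000 + 0.234313 + 0.0506680 = 2.28498.
P₀ = g₀ e^(−E₀/kT) / Z = 2.00000/2.28498 = 0.8753.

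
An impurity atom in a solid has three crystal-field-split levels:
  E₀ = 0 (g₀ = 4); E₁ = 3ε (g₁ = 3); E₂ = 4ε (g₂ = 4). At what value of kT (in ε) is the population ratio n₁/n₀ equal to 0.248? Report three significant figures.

2.71 ε

n₁/n₀ = (g₁/g₀) exp[−(E₁−E₀)/kT] = 0.248.
⇒ (E₁−E₀)/kT = ln((3/4)/0.248) = ln(3.0242) = 1.1066.
kT = 3ε / 1.1066 = 2.71 ε.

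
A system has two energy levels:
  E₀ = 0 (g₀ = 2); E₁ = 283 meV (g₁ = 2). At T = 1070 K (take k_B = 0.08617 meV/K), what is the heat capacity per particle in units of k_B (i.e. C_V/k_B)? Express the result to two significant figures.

k_BT = 0.08617 × 1070 K = 92.20 meV.
Eᵢ/kT = 0, 3.069.
Z = Σ gᵢe^(−Eᵢ/kT) = 2·e^(−0) + 2·e^(−3.069) = 2.000 + 0.09294 = 2.093.
⟨E⟩ = 12.57 meV, ⟨E²⟩ = 3556 meV².
C_V/k_B = (⟨E²⟩ − ⟨E⟩²)/(kT)² = (3556 − 158.0)/8501 = 0.40.

0.40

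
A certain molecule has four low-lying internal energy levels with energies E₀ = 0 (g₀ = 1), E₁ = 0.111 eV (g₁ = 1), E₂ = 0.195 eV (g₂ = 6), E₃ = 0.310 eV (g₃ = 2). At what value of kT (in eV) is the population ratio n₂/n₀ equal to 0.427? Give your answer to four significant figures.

n₂/n₀ = (g₂/g₀) exp[−(E₂−E₀)/kT] = 0.427.
⇒ (E₂−E₀)/kT = ln((6/1)/0.427) = ln(14.0515) = 2.64273.
kT = 0.195 eV / 2.64273 = 0.07379 eV.

0.07379 eV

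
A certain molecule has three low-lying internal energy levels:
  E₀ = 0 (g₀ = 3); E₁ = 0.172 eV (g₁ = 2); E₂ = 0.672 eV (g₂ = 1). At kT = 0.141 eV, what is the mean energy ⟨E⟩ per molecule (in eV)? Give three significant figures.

Eᵢ/kT = 0, 1.2199, 4.7660.
Z = Σ gᵢe^(−Eᵢ/kT) = 3·e^(−0) + 2·e^(−1.2199) + 1·e^(−4.7660) = 3.0000 + 0.59052 + 0.0085144 = 3.5990.
⟨E⟩ = Σ Eᵢ gᵢe^(−Eᵢ/kT) / Z = (0·3.0000 + 0.172·0.59052 + 0.672·0.0085144) / 3.5990 = 0.0298 eV.

0.0298 eV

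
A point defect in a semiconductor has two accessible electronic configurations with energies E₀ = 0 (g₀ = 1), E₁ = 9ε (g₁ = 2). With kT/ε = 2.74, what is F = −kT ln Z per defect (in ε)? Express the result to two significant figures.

-0.20 ε

Eᵢ/kT = 0, 3.285.
Z = Σ gᵢe^(−Eᵢ/kT) = 1·e^(−0) + 2·e^(−3.285) = 1.000 + 0.07488 = 1.075.
F = −kT ln Z = −2.74 × ln(1.075) = −2.74 × 0.07232 = -0.20 ε.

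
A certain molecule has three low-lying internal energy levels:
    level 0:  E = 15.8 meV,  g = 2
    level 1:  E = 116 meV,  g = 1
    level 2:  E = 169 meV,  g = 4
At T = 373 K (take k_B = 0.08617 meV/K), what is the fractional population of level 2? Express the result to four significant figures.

k_BT = 0.08617 × 373 K = 32.1414 meV.
Eᵢ/kT = 0.491578, 3.60905, 5.25802.
Z = Σ gᵢe^(−Eᵢ/kT) = 2·e^(−0.491578) + 1·e^(−3.60905) + 4·e^(−5.25802) = 1.22332 + 0.0270776 + 0.0208224 = 1.27122.
P₂ = g₂ e^(−E₂/kT) / Z = 0.0208224/1.27122 = 0.01638.

0.01638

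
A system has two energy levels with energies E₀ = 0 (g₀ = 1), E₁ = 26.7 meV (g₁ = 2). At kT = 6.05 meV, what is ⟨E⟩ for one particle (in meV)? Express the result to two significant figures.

0.63 meV

Eᵢ/kT = 0, 4.413.
Z = Σ gᵢe^(−Eᵢ/kT) = 1·e^(−0) + 2·e^(−4.413) = 1.000 + 0.02424 = 1.024.
⟨E⟩ = Σ Eᵢ gᵢe^(−Eᵢ/kT) / Z = (0·1.000 + 26.7·0.02424) / 1.024 = 0.63 meV.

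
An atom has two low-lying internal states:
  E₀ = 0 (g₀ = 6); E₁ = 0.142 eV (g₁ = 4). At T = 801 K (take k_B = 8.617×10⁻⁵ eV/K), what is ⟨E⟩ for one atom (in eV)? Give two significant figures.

k_BT = 8.617×10⁻⁵ × 801 K = 0.06902 eV.
Eᵢ/kT = 0, 2.057.
Z = Σ gᵢe^(−Eᵢ/kT) = 6·e^(−0) + 4·e^(−2.057) = 6.000 + 0.5113 = 6.511.
⟨E⟩ = Σ Eᵢ gᵢe^(−Eᵢ/kT) / Z = (0·6.000 + 0.142·0.5113) / 6.511 = 0.011 eV.

0.011 eV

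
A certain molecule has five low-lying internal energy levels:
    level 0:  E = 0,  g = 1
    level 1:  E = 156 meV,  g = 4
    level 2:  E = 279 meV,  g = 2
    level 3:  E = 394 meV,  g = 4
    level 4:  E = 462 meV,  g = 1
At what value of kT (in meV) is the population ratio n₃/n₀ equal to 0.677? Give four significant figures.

n₃/n₀ = (g₃/g₀) exp[−(E₃−E₀)/kT] = 0.677.
⇒ (E₃−E₀)/kT = ln((4/1)/0.677) = ln(5.90842) = 1.77638.
kT = 394 meV / 1.77638 = 221.8 meV.

221.8 meV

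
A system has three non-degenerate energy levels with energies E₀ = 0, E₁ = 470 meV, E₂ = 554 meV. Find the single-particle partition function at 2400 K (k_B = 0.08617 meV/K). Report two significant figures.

k_BT = 0.08617 × 2400 K = 206.8 meV.
Eᵢ/kT = 0, 2.273, 2.679.
Z = Σ e^(−Eᵢ/kT) = e^(−0) + e^(−2.273) + e^(−2.679) = 1.000 + 0.1030 + 0.06863 = 1.172.

Z = 1.2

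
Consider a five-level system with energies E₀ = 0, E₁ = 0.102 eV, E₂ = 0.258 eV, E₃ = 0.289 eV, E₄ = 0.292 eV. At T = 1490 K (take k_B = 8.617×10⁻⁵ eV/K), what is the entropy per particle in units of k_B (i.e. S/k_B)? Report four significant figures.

k_BT = 8.617×10⁻⁵ × 1490 K = 0.128393 eV.
Eᵢ/kT = 0, 0.794436, 2.00946, 2.25090, 2.27427.
Z = Σ e^(−Eᵢ/kT) = e^(−0) + e^(−0.794436) + e^(−2.00946) + e^(−2.25090) + e^(−2.27427) = 1.00000 + 0.451836 + 0.134061 + 0.105304 + 0.102872 = 1.79407.
⟨E⟩ = Σ EᵢPᵢ = 0.0786739 eV.
S/k_B = ln Z + ⟨E⟩/kT = ln(1.79407) + 0.0786739/0.128393 = 0.584487 + 0.612758 = 1.197.

1.197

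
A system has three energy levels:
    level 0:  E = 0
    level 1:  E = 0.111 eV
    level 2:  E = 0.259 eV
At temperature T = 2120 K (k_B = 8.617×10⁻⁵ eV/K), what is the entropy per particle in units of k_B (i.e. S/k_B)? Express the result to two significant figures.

0.96

k_BT = 8.617×10⁻⁵ × 2120 K = 0.1827 eV.
Eᵢ/kT = 0, 0.6076, 1.418.
Z = Σ e^(−Eᵢ/kT) = e^(−0) + e^(−0.6076) + e^(−1.418) = 1.000 + 0.5447 + 0.2422 = 1.787.
⟨E⟩ = Σ EᵢPᵢ = 0.06894 eV.
S/k_B = ln Z + ⟨E⟩/kT = ln(1.787) + 0.06894/0.1827 = 0.5805 + 0.3773 = 0.96.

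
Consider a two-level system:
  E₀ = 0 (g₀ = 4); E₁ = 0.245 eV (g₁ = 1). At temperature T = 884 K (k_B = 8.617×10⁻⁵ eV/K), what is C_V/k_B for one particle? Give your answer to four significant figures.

0.1017

k_BT = 8.617×10⁻⁵ × 884 K = 0.0761743 eV.
Eᵢ/kT = 0, 3.21631.
Z = Σ gᵢe^(−Eᵢ/kT) = 4·e^(−0) + 1·e^(−3.21631) = 4.00000 + 0.0401028 = 4.04010.
⟨E⟩ = 0.00243192 eV, ⟨E²⟩ = 0.000595820 eV².
C_V/k_B = (⟨E²⟩ − ⟨E⟩²)/(kT)² = (0.000595820 − 0.00000591423)/0.00580252 = 0.1017.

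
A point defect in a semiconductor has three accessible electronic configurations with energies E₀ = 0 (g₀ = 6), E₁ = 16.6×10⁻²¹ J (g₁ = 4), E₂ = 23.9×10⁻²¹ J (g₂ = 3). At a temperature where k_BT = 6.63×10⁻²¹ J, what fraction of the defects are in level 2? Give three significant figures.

Eᵢ/kT = 0, 2.5038, 3.6048.
Z = Σ gᵢe^(−Eᵢ/kT) = 6·e^(−0) + 4·e^(−2.5038) + 3·e^(−3.6048) = 6.0000 + 0.32709 + 0.081579 = 6.4087.
P₂ = g₂ e^(−E₂/kT) / Z = 0.081579/6.4087 = 0.0127.

0.0127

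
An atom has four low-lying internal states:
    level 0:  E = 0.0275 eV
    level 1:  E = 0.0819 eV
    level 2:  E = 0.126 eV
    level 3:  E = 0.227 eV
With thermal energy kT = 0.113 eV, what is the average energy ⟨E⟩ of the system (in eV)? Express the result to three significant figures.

0.0769 eV

Eᵢ/kT = 0.24336, 0.72478, 1.1150, 2.0088.
Z = Σ e^(−Eᵢ/kT) = e^(−0.24336) + e^(−0.72478) + e^(−1.1150) + e^(−2.0088) = 0.78399 + 0.48443 + 0.32792 + 0.13415 = 1.7305.
⟨E⟩ = Σ Eᵢ e^(−Eᵢ/kT) / Z = (0.0275·0.78399 + 0.0819·0.48443 + 0.126·0.32792 + 0.227·0.13415) / 1.7305 = 0.0769 eV.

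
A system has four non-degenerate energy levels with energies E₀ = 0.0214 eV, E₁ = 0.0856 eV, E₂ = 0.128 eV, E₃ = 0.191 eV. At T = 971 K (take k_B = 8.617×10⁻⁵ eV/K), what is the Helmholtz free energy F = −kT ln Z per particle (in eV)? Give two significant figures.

-0.031 eV

k_BT = 8.617×10⁻⁵ × 971 K = 0.08367 eV.
Eᵢ/kT = 0.2558, 1.023, 1.530, 2.283.
Z = Σ e^(−Eᵢ/kT) = e^(−0.2558) + e^(−1.023) + e^(−1.530) + e^(−2.283) = 0.7743 + 0.3595 + 0.2165 + 0.1020 = 1.452.
F = −kT ln Z = −0.08367 × ln(1.452) = −0.08367 × 0.3729 = -0.031 eV.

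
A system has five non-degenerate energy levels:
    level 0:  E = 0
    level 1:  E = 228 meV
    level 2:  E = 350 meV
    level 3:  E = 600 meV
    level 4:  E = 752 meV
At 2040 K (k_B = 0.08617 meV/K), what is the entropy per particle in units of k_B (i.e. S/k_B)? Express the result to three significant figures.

0.924

k_BT = 0.08617 × 2040 K = 175.79 meV.
Eᵢ/kT = 0, 1.2970, 1.9910, 3.4132, 4.2778.
Z = Σ e^(−Eᵢ/kT) = e^(−0) + e^(−1.2970) + e^(−1.9910) + e^(−3.4132) + e^(−4.2778) = 1.0000 + 0.27335 + 0.13656 + 0.032936 + 0.013873 = 1.4567.
⟨E⟩ = Σ EᵢPᵢ = 96.323 meV.
S/k_B = ln Z + ⟨E⟩/kT = ln(1.4567) + 96.323/175.79 = 0.37617 + 0.54794 = 0.924.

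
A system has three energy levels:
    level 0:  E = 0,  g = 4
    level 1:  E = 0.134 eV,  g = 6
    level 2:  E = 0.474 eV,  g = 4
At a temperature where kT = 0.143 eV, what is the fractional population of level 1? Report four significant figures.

Eᵢ/kT = 0, 0.937063, 3.31469.
Z = Σ gᵢe^(−Eᵢ/kT) = 4·e^(−0) + 6·e^(−0.937063) + 4·e^(−3.31469) = 4.00000 + 2.35066 + 0.145381 = 6.49604.
P₁ = g₁ e^(−E₁/kT) / Z = 2.35066/6.49604 = 0.3619.

0.3619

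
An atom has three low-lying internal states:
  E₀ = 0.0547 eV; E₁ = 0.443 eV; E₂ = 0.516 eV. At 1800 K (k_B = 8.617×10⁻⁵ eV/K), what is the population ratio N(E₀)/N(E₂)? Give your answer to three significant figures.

19.6

k_BT = 8.617×10⁻⁵ × 1800 K = 0.15511 eV.
n₀/n₂ = exp[−(E₀−E₂)/kT] = exp(−(-0.4613 eV)/(0.15511 eV)) = exp(2.9740) = 19.6.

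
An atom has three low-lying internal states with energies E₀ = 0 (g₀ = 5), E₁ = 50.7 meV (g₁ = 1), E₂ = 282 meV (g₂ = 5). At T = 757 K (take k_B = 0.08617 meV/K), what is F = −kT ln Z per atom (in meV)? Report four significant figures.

-111.5 meV

k_BT = 0.08617 × 757 K = 65.2307 meV.
Eᵢ/kT = 0, 0.777241, 4.32312.
Z = Σ gᵢe^(−Eᵢ/kT) = 5·e^(−0) + 1·e^(−0.777241) + 5·e^(−4.32312) = 5.00000 + 0.459672 + 0.0662923 = 5.52596.
F = −kT ln Z = −65.2307 × ln(5.52596) = −65.2307 × 1.70946 = -111.5 meV.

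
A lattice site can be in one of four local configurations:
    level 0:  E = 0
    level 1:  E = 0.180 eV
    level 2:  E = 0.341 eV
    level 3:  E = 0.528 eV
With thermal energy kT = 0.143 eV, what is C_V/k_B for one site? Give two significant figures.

Eᵢ/kT = 0, 1.259, 2.385, 3.692.
Z = Σ e^(−Eᵢ/kT) = e^(−0) + e^(−1.259) + e^(−2.385) + e^(−3.692) = 1.000 + 0.2839 + 0.09209 + 0.02492 = 1.401.
⟨E⟩ = 0.06828 eV, ⟨E²⟩ = 0.01917 eV².
C_V/k_B = (⟨E²⟩ − ⟨E⟩²)/(kT)² = (0.01917 − 0.004662)/0.02045 = 0.71.

0.71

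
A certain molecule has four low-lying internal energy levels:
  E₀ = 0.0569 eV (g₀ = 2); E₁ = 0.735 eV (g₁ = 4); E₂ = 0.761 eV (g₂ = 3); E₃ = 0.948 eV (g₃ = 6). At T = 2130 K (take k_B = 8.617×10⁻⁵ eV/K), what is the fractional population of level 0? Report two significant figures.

0.90

k_BT = 8.617×10⁻⁵ × 2130 K = 0.1835 eV.
Eᵢ/kT = 0.3101, 4.005, 4.147, 5.166.
Z = Σ gᵢe^(−Eᵢ/kT) = 2·e^(−0.3101) + 4·e^(−4.005) + 3·e^(−4.147) + 6·e^(−5.166) = 1.467 + 0.07290 + 0.04744 + 0.03424 = 1.622.
P₀ = g₀ e^(−E₀/kT) / Z = 1.467/1.622 = 0.90.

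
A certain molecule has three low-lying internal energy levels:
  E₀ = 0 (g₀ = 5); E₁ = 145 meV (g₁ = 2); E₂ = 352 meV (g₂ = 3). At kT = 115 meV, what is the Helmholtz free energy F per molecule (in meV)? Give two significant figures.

Eᵢ/kT = 0, 1.261, 3.061.
Z = Σ gᵢe^(−Eᵢ/kT) = 5·e^(−0) + 2·e^(−1.261) + 3·e^(−3.061) = 5.000 + 0.5667 + 0.1405 = 5.707.
F = −kT ln Z = −115 × ln(5.707) = −115 × 1.742 = -200 meV.

-200 meV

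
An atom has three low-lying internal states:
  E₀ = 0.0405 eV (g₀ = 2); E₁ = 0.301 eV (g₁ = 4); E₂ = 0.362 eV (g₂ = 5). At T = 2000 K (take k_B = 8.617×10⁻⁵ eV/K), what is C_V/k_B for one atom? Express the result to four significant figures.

k_BT = 8.617×10⁻⁵ × 2000 K = 0.172340 eV.
Eᵢ/kT = 0.235001, 1.74655, 2.10050.
Z = Σ gᵢe^(−Eᵢ/kT) = 2·e^(−0.235001) + 4·e^(−1.74655) + 5·e^(−2.10050) = 1.58114 + 0.697498 + 0.611976 = 2.89061.
⟨E⟩ = 0.171423 eV, ⟨E²⟩ = 0.0505026 eV².
C_V/k_B = (⟨E²⟩ − ⟨E⟩²)/(kT)² = (0.0505026 − 0.0293858)/0.0297011 = 0.7110.

0.7110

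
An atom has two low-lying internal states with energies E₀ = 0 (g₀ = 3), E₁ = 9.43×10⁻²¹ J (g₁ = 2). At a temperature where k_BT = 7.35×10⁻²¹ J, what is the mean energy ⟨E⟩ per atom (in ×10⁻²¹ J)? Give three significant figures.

1.47 ×10⁻²¹ J

Eᵢ/kT = 0, 1.2830.
Z = Σ gᵢe^(−Eᵢ/kT) = 3·e^(−0) + 2·e^(−1.2830) = 3.0000 + 0.55441 = 3.5544.
⟨E⟩ = Σ Eᵢ gᵢe^(−Eᵢ/kT) / Z = (0·3.0000 + 9.43·0.55441) / 3.5544 = 1.47 ×10⁻²¹ J.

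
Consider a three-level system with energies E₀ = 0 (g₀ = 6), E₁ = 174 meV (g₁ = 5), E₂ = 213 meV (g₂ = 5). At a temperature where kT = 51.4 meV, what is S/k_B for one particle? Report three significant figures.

1.98

Eᵢ/kT = 0, 3.3852, 4.1440.
Z = Σ gᵢe^(−Eᵢ/kT) = 6·e^(−0) + 5·e^(−3.3852) + 5·e^(−4.1440) = 6.0000 + 0.16935 + 0.079296 = 6.2486.
⟨E⟩ = Σ EᵢPᵢ = 7.4188 meV.
S/k_B = ln Z + ⟨E⟩/kT = ln(6.2486) + 7.4188/51.4 = 1.8324 + 0.14433 = 1.98.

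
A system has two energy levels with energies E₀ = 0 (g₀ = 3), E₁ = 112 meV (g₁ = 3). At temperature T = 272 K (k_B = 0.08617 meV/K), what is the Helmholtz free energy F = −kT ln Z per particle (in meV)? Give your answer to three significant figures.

k_BT = 0.08617 × 272 K = 23.438 meV.
Eᵢ/kT = 0, 4.7786.
Z = Σ gᵢe^(−Eᵢ/kT) = 3·e^(−0) + 3·e^(−4.7786) = 3.0000 + 0.025223 = 3.0252.
F = −kT ln Z = −23.438 × ln(3.0252) = −23.438 × 1.1070 = -25.9 meV.

-25.9 meV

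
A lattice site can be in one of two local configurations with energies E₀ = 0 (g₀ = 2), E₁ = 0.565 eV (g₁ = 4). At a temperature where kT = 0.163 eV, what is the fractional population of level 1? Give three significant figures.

0.0588

Eᵢ/kT = 0, 3.4663.
Z = Σ gᵢe^(−Eᵢ/kT) = 2·e^(−0) + 4·e^(−3.4663) = 2.0000 + 0.12493 = 2.1249.
P₁ = g₁ e^(−E₁/kT) / Z = 0.12493/2.1249 = 0.0588.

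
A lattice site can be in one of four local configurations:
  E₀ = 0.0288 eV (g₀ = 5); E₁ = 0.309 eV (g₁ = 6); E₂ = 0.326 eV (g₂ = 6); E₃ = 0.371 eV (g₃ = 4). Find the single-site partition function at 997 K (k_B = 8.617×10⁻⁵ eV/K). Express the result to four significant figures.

k_BT = 8.617×10⁻⁵ × 997 K = 0.0859115 eV.
Eᵢ/kT = 0.335229, 3.59672, 3.79460, 4.31840.
Z = Σ gᵢe^(−Eᵢ/kT) = 5·e^(−0.335229) + 6·e^(−3.59672) + 6·e^(−3.79460) + 4·e^(−4.31840) = 3.57587 + 0.164481 + 0.134951 + 0.0532847 = 3.92859.

Z = 3.929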